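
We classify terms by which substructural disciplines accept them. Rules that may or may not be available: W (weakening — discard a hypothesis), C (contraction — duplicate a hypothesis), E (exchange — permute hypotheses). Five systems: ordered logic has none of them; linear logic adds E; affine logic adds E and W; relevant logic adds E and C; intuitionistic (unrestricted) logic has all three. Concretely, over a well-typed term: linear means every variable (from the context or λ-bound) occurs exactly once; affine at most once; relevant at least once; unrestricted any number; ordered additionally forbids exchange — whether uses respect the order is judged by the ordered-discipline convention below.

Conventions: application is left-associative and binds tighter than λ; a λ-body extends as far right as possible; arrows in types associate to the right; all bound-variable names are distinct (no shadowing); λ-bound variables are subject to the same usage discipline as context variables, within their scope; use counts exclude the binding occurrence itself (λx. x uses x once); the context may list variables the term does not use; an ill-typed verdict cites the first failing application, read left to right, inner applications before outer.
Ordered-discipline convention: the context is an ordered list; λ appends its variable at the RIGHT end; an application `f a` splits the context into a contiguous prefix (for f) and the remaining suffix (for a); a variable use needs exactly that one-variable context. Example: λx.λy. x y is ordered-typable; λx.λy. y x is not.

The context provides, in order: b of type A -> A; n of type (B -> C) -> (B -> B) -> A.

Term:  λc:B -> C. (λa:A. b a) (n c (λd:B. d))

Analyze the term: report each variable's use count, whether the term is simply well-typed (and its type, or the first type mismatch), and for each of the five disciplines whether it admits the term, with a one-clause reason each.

counts: b: 1×; n: 1×; c (bound): 1×; a (bound): 1×; d (bound): 1×
order of uses: b, a, n, c, d
typing: well-typed at (B -> C) -> A
ordered: ✓ — b, n, c, a, d: once each, no exchange needed
linear: ✓ — exactly-once usage across b, n, c, a, d
affine: ✓ — at most one use each (b, n, c, a, d)
relevant: ✓ — none of b, n, c, a, d goes unused
unrestricted: ✓ — simply typable at (B -> C) -> A; W, C, E all held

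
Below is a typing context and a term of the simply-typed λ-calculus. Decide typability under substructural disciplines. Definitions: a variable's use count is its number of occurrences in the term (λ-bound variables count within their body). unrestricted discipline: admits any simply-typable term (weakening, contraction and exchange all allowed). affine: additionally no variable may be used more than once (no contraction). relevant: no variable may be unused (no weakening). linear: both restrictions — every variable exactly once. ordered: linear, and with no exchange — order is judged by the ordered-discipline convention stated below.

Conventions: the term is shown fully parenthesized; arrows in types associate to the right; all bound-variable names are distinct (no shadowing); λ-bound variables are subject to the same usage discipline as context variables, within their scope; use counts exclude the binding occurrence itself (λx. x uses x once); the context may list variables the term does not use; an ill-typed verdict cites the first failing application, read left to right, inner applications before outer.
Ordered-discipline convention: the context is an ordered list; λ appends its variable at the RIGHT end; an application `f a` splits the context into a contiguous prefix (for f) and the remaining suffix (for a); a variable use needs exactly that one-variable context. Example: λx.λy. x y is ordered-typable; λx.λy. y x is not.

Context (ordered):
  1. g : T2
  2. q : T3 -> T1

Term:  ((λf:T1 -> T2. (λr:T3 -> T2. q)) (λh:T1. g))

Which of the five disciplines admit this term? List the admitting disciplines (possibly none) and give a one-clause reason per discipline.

admitting disciplines: affine, unrestricted
variable uses: g: 1×; q: 1×; f (λ-bound): 0×; r (λ-bound): 0×; h (λ-bound): 0×
order of uses: q, g
typing: ✓ — (T3 -> T2) -> T3 -> T1
ordered ✗ (unused: f, r, h — weakening required)
linear ✗ (unused: f, r, h — weakening required)
affine ✓ (none of g, q, f, r, h used more than once)
relevant ✗ (unused: f, r, h — weakening required)
unrestricted ✓ (typability at (T3 -> T2) -> T3 -> T1 is all that's needed)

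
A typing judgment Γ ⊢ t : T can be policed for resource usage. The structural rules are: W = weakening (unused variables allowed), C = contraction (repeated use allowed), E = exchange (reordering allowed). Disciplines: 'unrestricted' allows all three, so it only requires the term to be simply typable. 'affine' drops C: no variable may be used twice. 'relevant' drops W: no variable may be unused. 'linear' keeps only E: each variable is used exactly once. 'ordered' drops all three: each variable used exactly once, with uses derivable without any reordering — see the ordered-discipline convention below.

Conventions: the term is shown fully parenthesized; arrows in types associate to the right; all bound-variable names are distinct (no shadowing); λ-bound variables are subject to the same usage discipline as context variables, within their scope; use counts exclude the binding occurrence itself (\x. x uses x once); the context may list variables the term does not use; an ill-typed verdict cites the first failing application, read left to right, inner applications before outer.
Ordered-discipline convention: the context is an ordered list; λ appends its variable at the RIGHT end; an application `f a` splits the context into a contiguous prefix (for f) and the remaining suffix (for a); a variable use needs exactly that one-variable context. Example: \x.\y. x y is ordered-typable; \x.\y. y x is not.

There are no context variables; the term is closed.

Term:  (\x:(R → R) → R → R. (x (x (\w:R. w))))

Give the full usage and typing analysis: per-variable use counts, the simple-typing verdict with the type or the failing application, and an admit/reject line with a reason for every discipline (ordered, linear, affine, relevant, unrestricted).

usage: x (bound) ×2, w (bound) ×1
use order (left to right): x, x, w
typing: well-typed at ((R → R) → R → R) → R → R
ordered: ✗, uses contraction: x ×2
linear: ✗, uses contraction: x ×2
affine: ✗, uses contraction: x ×2
relevant: ✓, at least one use each (x, w)
unrestricted: ✓, typability at ((R → R) → R → R) → R → R is all that's needed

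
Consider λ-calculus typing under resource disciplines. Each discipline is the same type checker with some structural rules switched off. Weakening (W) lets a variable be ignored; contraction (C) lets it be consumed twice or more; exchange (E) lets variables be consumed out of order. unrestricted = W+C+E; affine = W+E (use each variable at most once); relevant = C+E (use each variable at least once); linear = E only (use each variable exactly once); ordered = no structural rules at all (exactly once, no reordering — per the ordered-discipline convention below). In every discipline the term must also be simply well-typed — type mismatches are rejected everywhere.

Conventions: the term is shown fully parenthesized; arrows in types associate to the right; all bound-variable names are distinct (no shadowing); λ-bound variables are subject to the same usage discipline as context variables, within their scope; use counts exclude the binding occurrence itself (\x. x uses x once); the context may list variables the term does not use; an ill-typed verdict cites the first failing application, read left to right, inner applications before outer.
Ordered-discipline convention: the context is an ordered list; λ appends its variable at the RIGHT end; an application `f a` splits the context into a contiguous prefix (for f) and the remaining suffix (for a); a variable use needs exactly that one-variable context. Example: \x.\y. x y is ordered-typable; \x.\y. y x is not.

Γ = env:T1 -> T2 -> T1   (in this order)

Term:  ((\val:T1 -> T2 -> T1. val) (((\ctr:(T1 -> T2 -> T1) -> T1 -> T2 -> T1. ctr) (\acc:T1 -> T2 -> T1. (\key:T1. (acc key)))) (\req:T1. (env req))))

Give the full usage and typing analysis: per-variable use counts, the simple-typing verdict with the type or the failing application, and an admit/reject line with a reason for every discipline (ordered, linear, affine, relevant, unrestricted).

counts: env: 1; val [bound]: 1; ctr [bound]: 1; acc [bound]: 1; key [bound]: 1; req [bound]: 1
left-to-right use order: val, ctr, acc, key, env, req
typing: the term checks, with type T1 -> T2 -> T1
ordered: ✓, env, val, ctr, acc, key, req: once each, no exchange needed
linear: ✓, env, val, ctr, acc, key, req: one use apiece
affine: ✓, env, val, ctr, acc, key, req: no repeats, contraction unneeded
relevant: ✓, every one of env, val, ctr, acc, key, req appears
unrestricted: ✓, well-typed at T1 -> T2 -> T1; no restrictions here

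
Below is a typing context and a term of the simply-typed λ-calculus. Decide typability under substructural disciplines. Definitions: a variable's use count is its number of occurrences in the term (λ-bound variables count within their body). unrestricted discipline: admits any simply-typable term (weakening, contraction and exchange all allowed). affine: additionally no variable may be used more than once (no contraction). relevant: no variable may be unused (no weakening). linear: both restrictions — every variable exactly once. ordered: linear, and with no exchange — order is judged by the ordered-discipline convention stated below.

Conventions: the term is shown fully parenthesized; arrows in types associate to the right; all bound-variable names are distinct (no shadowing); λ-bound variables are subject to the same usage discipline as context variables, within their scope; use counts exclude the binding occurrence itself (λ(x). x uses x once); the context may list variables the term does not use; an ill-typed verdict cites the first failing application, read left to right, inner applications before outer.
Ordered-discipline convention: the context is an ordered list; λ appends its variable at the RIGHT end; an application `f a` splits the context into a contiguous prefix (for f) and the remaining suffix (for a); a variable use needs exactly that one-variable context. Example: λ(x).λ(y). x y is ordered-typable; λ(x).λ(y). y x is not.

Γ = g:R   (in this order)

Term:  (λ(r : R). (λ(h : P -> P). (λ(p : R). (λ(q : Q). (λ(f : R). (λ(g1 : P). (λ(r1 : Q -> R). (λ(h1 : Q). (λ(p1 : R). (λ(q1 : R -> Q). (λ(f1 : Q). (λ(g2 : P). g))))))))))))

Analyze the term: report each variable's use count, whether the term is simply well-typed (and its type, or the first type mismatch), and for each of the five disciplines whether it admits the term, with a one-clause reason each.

variable uses: g ×1, r [bound] ×0, h [bound] ×0, p [bound] ×0, q [bound] ×0, f [bound] ×0, g1 [bound] ×0, r1 [bound] ×0, h1 [bound] ×0, p1 [bound] ×0, q1 [bound] ×0, f1 [bound] ×0, g2 [bound] ×0
uses in reading order: g
typing: the term checks, with type R -> (P -> P) -> R -> Q -> R -> P -> (Q -> R) -> Q -> R -> (R -> Q) -> Q -> P -> R
ordered: ✗, needs weakening: r, h, p, q, f, g1, r1, h1, p1, q1, f1, g2 unused
linear: ✗, needs weakening: r, h, p, q, f, g1, r1, h1, p1, q1, f1, g2 unused
affine: ✓, at most one use each (g, r, h, p, q, f, g1, r1, h1, p1, q1, f1, g2)
relevant: ✗, needs weakening: r, h, p, q, f, g1, r1, h1, p1, q1, f1, g2 unused
unrestricted: ✓, simply typable at R -> (P -> P) -> R -> Q -> R -> P -> (Q -> R) -> Q -> R -> (R -> Q) -> Q -> P -> R; W, C, E all held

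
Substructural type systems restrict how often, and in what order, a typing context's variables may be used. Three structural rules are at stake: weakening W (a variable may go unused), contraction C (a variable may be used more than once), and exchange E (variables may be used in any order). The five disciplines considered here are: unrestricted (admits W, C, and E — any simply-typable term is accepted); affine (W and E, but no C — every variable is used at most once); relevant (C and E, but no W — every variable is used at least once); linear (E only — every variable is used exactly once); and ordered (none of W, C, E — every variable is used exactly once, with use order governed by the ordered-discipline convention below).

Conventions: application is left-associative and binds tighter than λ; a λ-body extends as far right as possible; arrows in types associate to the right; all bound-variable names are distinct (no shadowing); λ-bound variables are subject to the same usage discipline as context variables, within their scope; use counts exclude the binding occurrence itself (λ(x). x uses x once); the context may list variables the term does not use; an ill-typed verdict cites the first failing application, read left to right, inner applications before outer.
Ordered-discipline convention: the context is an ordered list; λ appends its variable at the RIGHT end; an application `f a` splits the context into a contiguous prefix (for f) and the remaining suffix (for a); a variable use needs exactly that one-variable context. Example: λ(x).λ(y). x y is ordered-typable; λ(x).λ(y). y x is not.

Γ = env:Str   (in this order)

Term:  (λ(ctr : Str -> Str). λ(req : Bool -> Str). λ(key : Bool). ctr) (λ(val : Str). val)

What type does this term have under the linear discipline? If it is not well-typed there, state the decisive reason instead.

not well-typed under linear — unused: env, req, key — weakening required
use counts: env: 0; ctr (bound): 1; req (bound): 0; key (bound): 0; val (bound): 1
uses in reading order: ctr, val
typing: the term checks, with type (Bool -> Str) -> Bool -> Str -> Str
summary: ordered ✗, linear ✗, affine ✓, relevant ✗, unrestricted ✓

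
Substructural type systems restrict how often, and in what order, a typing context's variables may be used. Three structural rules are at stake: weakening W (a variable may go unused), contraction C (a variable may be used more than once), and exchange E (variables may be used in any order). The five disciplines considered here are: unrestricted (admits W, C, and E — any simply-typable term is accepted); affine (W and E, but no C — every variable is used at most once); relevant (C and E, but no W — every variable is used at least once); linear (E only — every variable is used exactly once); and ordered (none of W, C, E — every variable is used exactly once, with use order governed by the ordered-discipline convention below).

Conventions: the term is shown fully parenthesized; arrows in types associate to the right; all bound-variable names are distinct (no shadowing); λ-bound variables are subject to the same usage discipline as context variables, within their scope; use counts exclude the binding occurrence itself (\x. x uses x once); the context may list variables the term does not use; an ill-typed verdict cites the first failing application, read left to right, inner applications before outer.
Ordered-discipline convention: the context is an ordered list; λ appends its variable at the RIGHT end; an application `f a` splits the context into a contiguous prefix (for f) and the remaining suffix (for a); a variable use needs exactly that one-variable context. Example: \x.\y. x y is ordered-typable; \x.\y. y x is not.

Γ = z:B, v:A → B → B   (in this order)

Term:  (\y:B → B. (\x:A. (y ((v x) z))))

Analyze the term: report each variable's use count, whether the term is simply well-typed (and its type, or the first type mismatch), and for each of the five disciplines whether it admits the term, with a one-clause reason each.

counts: z: 1, v: 1, y (λ-bound): 1, x (λ-bound): 1
use order (left to right): y, v, x, z
typing: well-typed at (B → B) → A → B
ordered: ✗ — use order y, v, x, z needs exchange
linear: ✓ — each of z, v, y, x used exactly once
affine: ✓ — none of z, v, y, x used more than once
relevant: ✓ — at least one use each (z, v, y, x)
unrestricted: ✓ — simply typable at (B → B) → A → B; W, C, E all held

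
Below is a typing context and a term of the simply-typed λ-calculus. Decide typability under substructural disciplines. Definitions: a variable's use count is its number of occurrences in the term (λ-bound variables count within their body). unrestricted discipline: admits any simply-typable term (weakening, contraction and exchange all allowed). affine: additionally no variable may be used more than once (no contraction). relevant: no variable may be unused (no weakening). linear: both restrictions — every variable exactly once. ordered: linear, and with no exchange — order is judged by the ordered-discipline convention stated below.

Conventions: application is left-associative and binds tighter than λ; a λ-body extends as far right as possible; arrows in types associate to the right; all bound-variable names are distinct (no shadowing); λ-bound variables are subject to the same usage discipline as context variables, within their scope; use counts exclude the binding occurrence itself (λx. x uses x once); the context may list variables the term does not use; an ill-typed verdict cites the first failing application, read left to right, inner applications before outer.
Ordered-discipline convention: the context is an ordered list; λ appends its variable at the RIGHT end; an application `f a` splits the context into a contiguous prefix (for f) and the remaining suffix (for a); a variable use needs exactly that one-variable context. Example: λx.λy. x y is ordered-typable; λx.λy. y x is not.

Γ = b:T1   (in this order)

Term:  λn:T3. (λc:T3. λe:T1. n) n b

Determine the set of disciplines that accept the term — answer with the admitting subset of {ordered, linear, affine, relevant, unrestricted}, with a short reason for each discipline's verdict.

admitted by: unrestricted
usage: b ×1, n [bound] ×2, c [bound] ×0, e [bound] ×0
left-to-right use order: n, n, b
typing: the term checks, with type T3 → T3
ordered: ✗ — needs contraction — n ×2; c, e never used (weakening)
linear: ✗ — needs contraction — n ×2; c, e never used (weakening)
affine: ✗ — needs contraction — n ×2
relevant: ✗ — c, e never used (weakening)
unrestricted: ✓ — well-typed at T3 → T3; no restrictions here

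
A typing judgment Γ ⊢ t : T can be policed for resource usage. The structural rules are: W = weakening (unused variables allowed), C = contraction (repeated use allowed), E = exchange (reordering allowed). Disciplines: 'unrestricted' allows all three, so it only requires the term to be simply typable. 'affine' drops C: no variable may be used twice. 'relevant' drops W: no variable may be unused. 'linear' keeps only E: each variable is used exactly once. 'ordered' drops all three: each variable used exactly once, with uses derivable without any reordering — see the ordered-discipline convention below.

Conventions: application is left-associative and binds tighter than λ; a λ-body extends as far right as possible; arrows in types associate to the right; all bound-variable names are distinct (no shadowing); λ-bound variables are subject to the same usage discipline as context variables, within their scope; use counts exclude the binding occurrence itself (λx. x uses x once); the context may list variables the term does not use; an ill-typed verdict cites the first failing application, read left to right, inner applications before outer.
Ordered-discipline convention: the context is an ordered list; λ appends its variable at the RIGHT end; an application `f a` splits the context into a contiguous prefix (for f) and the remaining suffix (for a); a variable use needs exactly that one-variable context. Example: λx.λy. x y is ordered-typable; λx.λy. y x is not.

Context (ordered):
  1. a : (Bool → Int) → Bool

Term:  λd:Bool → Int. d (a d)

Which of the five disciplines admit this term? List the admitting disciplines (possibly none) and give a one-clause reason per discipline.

admitted by: relevant, unrestricted
usage: a=1, d (λ-bound)=2
order of uses: d, a, d
typing: ✓ — (Bool → Int) → Int
ordered ✗ (d ×2 used more than once (contraction))
linear ✗ (d ×2 used more than once (contraction))
affine ✗ (d ×2 used more than once (contraction))
relevant ✓ (none of a, d goes unused)
unrestricted ✓ (typability at (Bool → Int) → Int is all that's needed)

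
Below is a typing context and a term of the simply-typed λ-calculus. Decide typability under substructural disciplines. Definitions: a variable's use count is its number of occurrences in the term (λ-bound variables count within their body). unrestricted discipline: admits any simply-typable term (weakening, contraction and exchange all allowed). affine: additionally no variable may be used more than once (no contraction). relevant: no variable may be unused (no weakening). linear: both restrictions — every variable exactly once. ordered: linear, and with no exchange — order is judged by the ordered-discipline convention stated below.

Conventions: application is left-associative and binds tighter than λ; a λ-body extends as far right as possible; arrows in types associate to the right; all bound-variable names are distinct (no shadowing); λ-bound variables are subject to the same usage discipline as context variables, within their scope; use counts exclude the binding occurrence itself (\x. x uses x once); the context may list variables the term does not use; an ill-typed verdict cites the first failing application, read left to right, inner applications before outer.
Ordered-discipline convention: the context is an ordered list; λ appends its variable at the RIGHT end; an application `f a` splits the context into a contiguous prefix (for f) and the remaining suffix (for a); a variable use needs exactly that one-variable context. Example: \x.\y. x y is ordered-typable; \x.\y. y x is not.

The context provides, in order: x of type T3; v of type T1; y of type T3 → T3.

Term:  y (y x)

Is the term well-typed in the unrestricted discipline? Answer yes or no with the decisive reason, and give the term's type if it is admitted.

yes — simply typable at T3; W, C, E all held; term : T3
counts: x: 1, v: 0, y: 2
order of uses: y, y, x
typing: well-typed — term : T3
across the five disciplines: ordered ✗, linear ✗, affine ✗, relevant ✗, unrestricted ✓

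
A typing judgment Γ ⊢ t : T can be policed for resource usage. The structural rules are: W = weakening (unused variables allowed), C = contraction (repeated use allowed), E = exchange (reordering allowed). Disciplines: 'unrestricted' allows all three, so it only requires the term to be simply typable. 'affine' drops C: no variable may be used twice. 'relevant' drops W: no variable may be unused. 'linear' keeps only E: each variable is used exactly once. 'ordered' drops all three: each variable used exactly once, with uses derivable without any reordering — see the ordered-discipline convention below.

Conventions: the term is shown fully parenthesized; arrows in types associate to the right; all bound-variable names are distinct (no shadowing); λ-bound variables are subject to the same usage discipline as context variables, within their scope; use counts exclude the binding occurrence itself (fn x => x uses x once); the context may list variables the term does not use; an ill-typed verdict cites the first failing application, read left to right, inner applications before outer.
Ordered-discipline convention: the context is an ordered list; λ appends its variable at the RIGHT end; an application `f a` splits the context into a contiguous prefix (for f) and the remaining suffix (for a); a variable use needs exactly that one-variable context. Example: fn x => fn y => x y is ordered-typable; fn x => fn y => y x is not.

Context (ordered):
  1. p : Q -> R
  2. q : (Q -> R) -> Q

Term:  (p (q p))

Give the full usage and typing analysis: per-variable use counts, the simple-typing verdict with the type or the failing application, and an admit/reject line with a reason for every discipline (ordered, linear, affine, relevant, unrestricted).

variable uses: p: 2; q: 1
order of uses: p, q, p
typing: the term checks, with type R
ordered: ✗, repeated use of p ×2
linear: ✗, repeated use of p ×2
affine: ✗, repeated use of p ×2
relevant: ✓, none of p, q goes unused
unrestricted: ✓, type-checks (R) and nothing is barred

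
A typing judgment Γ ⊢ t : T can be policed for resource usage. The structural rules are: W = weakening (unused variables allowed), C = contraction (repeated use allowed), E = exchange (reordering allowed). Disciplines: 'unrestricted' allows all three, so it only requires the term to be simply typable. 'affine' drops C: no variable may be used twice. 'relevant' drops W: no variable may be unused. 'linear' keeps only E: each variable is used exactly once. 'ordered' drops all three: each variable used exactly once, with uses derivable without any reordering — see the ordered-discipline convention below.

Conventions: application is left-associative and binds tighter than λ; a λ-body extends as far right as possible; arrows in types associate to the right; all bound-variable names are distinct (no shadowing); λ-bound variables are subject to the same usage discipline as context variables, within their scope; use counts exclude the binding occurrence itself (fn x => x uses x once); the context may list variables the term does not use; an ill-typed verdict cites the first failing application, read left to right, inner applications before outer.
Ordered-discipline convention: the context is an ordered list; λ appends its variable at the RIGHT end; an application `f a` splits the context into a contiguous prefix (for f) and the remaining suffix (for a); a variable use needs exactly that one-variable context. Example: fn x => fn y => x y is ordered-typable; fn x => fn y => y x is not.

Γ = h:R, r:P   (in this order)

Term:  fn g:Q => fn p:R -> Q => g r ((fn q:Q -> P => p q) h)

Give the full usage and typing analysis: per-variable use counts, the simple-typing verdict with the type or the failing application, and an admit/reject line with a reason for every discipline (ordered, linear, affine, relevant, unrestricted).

use counts: h: 1×, r: 1×, g [bound]: 1×, p [bound]: 1×, q [bound]: 1×
order of uses: g, r, p, q, h
typing: ill-typed: non-function type Q applied to an argument
ordered: ✗, fails simple typing
linear: ✗, a type mismatch blocks all five
affine: ✗, the type mismatch rejects it
relevant: ✗, not simply typable
unrestricted: ✗, fails simple typing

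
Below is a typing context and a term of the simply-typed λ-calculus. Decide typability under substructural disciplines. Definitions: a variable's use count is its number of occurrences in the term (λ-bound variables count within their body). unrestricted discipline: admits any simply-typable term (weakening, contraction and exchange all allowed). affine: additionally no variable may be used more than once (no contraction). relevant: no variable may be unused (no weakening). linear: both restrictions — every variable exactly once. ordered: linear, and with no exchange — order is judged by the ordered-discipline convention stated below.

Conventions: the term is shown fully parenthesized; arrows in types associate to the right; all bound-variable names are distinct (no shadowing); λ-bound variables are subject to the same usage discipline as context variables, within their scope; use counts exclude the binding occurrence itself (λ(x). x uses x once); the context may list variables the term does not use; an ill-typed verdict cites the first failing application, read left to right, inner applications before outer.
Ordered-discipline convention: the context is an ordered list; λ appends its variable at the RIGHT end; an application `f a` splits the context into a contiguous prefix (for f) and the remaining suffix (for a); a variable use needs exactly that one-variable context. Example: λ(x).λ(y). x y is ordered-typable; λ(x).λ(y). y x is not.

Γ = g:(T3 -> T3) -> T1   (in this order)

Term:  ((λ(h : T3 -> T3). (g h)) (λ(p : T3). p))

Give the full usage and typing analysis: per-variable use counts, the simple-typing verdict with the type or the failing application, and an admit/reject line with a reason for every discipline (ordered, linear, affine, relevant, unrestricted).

usage: g ×1; h [bound] ×1; p [bound] ×1
order of uses: g, h, p
typing: ✓ — T1
ordered ✓ (one use each (g, h, p); ordered split holds)
linear ✓ (single use per variable (g, h, p))
affine ✓ (g, h, p: no repeats, contraction unneeded)
relevant ✓ (none of g, h, p goes unused)
unrestricted ✓ (typability at T1 is all that's needed)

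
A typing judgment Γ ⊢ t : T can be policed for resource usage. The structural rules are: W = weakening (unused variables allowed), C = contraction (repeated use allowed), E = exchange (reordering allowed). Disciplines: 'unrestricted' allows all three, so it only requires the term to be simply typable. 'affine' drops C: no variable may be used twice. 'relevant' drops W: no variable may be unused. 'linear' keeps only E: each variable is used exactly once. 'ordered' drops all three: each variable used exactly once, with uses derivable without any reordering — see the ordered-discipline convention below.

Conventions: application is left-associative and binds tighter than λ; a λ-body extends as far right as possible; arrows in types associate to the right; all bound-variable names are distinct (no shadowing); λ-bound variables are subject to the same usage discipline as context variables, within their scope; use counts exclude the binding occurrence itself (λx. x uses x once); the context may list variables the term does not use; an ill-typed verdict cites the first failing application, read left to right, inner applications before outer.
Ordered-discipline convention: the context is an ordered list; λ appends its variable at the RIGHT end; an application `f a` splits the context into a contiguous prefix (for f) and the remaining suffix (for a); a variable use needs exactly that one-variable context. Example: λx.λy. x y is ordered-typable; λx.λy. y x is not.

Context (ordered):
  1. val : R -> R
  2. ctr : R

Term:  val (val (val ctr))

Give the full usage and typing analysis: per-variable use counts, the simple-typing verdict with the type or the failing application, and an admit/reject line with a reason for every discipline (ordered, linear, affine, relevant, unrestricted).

usage: val: 3, ctr: 1
use order (left to right): val, val, val, ctr
typing: ✓ — R
ordered: ✗ — needs contraction — val ×3
linear: ✗ — needs contraction — val ×3
affine: ✗ — needs contraction — val ×3
relevant: ✓ — at least one use each (val, ctr)
unrestricted: ✓ — well-typed at R; no restrictions here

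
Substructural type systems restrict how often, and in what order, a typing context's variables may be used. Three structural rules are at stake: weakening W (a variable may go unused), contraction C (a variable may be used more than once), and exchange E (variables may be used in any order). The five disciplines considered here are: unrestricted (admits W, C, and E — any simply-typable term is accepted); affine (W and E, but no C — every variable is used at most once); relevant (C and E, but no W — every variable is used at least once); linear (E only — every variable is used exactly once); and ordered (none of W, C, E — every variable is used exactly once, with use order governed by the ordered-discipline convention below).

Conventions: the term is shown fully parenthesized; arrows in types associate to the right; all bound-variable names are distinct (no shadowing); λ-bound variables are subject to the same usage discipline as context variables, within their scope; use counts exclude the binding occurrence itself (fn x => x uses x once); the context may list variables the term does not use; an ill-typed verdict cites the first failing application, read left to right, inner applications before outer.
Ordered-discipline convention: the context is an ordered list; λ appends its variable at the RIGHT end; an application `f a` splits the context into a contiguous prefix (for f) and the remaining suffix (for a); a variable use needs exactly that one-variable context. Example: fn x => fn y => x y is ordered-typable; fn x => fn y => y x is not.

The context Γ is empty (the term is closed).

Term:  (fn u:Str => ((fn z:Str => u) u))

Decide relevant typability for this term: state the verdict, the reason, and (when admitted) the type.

no — needs weakening: z unused
counts: u (λ-bound)=2; z (λ-bound)=0
use order (left to right): u, u
typing: the term checks, with type Str -> Str
all disciplines: ordered ✗, linear ✗, affine ✗, relevant ✗, unrestricted ✓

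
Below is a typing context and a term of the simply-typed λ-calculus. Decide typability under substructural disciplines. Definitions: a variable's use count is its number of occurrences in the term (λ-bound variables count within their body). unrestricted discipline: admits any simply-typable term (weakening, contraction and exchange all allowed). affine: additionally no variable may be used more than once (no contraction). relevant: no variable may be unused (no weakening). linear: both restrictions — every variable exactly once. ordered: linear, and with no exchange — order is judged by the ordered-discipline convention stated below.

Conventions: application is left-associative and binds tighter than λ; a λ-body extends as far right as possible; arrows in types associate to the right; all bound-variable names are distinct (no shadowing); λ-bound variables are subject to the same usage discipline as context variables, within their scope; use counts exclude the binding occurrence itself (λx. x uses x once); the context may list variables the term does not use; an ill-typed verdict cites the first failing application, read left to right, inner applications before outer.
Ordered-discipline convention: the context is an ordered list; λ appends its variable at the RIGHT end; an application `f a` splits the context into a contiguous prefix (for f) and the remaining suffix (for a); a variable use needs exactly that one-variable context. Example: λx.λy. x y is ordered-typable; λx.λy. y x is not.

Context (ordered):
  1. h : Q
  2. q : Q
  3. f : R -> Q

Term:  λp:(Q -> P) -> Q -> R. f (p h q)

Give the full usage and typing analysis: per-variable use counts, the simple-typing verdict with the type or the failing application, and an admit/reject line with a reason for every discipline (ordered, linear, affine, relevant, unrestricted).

usage: h: 1×, q: 1×, f: 1×, p [bound]: 1×
left-to-right use order: f, p, h, q
typing: ill-typed: a function awaiting Q -> P gets Q
ordered ✗ (a type mismatch blocks all five)
linear ✗ (the type mismatch rejects it)
affine ✗ (not simply typable)
relevant ✗ (fails simple typing)
unrestricted ✗ (a type mismatch blocks all five)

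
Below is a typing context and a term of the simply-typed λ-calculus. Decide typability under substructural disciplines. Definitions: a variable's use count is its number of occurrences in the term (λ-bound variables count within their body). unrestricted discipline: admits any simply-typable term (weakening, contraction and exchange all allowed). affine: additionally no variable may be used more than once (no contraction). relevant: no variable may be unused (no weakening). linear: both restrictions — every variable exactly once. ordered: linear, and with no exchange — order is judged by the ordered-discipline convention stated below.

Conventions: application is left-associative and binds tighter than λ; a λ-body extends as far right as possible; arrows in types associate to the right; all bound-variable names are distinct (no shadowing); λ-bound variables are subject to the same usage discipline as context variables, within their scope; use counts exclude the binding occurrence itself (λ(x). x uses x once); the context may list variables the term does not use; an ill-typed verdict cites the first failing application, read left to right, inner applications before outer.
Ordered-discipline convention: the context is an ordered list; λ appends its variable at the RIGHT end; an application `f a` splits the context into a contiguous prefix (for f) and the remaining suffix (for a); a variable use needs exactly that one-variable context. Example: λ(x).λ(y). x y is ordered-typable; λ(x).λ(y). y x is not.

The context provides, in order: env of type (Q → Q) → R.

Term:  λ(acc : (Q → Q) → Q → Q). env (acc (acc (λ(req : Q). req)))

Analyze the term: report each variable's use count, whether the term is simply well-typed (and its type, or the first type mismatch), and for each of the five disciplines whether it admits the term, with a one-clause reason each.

use counts: env ×1, acc (λ-bound) ×2, req (λ-bound) ×1
left-to-right use order: env, acc, acc, req
typing: the term checks, with type ((Q → Q) → Q → Q) → R
ordered: ✗, repeated use of acc ×2
linear: ✗, repeated use of acc ×2
affine: ✗, repeated use of acc ×2
relevant: ✓, at least one use each (env, acc, req)
unrestricted: ✓, typability at ((Q → Q) → Q → Q) → R is all that's needed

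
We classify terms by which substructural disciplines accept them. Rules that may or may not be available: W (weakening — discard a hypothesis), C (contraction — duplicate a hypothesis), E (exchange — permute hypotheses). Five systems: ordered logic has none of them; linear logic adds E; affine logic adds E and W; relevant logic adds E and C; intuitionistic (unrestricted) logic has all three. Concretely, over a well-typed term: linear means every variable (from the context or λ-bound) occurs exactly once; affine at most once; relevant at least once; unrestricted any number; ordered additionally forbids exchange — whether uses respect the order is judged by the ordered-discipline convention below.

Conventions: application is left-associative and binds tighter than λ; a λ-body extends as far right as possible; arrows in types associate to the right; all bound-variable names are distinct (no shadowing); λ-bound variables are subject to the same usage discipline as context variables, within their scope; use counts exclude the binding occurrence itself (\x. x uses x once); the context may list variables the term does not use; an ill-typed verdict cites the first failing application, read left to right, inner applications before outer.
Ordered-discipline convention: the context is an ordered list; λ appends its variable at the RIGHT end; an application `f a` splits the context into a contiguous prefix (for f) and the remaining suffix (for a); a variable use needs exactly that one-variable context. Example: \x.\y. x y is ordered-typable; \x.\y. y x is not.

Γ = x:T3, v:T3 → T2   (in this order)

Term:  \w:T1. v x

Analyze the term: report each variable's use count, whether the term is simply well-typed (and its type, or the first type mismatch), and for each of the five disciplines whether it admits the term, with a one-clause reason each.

use counts: x ×1, v ×1, w (bound) ×0
left-to-right use order: v, x
typing: well-typed — term : T1 → T2
ordered: ✗, w never used (weakening)
linear: ✗, w never used (weakening)
affine: ✓, at most one use each (x, v, w)
relevant: ✗, w never used (weakening)
unrestricted: ✓, simply typable at T1 → T2; W, C, E all held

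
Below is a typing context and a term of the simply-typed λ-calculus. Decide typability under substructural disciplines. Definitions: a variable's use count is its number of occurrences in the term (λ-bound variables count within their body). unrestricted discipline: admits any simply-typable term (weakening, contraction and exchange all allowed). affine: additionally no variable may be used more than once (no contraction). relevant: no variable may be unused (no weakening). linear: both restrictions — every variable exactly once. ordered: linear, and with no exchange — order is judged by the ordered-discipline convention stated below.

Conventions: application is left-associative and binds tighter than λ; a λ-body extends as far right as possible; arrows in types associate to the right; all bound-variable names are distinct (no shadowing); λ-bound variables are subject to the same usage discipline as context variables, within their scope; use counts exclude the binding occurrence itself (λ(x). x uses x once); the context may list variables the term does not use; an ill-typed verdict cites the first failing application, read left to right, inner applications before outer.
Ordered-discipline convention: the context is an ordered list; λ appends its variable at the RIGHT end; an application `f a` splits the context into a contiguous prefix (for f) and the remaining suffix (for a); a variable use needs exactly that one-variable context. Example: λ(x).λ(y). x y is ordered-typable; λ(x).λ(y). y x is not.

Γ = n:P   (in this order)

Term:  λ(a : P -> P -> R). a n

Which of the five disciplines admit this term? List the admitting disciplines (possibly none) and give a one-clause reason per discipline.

admitted in: linear, affine, relevant, unrestricted
usage: n: 1×, a (λ-bound): 1×
uses in reading order: a, n
typing: the term checks, with type (P -> P -> R) -> P -> R
ordered: ✗, use order a, n needs exchange
linear: ✓, exactly-once usage across n, a
affine: ✓, n, a: no repeats, contraction unneeded
relevant: ✓, at least one use each (n, a)
unrestricted: ✓, typability at (P -> P -> R) -> P -> R is all that's needed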